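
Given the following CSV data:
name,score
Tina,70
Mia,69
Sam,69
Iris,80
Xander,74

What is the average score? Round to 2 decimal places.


Scores: 70, 69, 69, 80, 74
Sum = 362
Count = 5
Average = 362 / 5 = 72.40

ANSWER: 72.40


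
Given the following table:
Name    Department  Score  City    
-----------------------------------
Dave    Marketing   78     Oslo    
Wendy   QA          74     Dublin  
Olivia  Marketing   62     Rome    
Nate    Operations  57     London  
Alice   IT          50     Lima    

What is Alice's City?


Row 5: Alice
City = Lima

ANSWER: Lima


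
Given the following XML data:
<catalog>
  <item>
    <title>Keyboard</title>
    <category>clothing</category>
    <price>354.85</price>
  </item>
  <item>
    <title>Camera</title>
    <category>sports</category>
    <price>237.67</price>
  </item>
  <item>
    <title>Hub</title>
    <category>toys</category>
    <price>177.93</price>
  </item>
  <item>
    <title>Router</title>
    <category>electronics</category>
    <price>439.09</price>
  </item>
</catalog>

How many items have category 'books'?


Scanning <item> elements for <category>books</category>:
Count: 0

ANSWER: 0


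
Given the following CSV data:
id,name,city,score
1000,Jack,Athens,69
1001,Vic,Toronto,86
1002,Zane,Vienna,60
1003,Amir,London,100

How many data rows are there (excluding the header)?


Counting rows (excluding header):
Header: id,name,city,score
Data rows: 4

ANSWER: 4


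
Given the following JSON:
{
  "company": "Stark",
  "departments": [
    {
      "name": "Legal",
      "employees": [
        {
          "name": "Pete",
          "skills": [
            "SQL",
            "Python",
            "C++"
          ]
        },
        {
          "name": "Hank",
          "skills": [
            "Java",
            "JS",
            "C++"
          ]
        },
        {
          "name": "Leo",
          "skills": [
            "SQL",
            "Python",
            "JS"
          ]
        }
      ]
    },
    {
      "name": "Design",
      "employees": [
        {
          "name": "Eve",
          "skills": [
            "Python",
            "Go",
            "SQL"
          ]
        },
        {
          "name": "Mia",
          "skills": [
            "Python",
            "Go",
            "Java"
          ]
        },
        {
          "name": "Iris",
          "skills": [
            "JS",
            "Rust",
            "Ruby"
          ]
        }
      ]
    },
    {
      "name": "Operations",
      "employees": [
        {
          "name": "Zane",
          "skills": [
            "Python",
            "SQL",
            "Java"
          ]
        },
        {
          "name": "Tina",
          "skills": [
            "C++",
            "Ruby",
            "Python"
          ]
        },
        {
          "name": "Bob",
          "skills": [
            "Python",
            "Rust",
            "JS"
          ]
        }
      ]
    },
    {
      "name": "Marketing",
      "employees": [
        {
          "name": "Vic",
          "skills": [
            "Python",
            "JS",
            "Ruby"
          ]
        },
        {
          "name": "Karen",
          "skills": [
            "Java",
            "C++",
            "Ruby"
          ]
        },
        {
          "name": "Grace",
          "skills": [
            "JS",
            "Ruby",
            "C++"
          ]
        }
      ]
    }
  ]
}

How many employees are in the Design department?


Path: departments[1].employees
Count: 3

ANSWER: 3


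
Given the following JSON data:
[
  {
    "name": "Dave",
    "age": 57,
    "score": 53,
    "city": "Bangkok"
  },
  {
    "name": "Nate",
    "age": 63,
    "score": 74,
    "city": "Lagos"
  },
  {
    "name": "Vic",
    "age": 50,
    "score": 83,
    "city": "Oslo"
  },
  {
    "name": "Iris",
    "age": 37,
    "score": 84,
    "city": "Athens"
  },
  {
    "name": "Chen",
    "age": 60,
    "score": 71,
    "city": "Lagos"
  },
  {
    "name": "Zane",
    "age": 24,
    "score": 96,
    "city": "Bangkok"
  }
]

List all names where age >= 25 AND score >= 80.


Checking both conditions:
  Dave (age=57, score=53) -> no
  Nate (age=63, score=74) -> no
  Vic (age=50, score=83) -> YES
  Iris (age=37, score=84) -> YES
  Chen (age=60, score=71) -> no
  Zane (age=24, score=96) -> no


ANSWER: Vic, Iris


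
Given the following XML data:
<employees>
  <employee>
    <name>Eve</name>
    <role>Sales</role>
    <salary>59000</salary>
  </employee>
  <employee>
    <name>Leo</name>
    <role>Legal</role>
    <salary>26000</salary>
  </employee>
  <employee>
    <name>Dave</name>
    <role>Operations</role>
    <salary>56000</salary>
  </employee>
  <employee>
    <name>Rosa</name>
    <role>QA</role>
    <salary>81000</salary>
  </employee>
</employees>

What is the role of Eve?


Searching for <employee> with <name>Eve</name>
Found at position 1
<role>Sales</role>

ANSWER: Sales


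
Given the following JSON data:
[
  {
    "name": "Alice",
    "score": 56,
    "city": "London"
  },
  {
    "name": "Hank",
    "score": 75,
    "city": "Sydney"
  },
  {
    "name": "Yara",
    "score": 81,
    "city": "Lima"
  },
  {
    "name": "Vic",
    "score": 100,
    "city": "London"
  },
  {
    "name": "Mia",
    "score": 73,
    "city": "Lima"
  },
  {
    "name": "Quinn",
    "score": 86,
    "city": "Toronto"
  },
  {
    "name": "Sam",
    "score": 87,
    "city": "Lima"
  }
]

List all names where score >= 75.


Filtering records where score >= 75:
  Alice (score=56) -> no
  Hank (score=75) -> YES
  Yara (score=81) -> YES
  Vic (score=100) -> YES
  Mia (score=73) -> no
  Quinn (score=86) -> YES
  Sam (score=87) -> YES


ANSWER: Hank, Yara, Vic, Quinn, Sam


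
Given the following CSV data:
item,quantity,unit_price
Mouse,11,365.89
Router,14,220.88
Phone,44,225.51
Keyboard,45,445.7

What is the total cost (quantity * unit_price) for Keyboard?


Row: Keyboard
quantity = 45
unit_price = 445.7
total = 45 * 445.7 = 20056.5

ANSWER: 20056.5


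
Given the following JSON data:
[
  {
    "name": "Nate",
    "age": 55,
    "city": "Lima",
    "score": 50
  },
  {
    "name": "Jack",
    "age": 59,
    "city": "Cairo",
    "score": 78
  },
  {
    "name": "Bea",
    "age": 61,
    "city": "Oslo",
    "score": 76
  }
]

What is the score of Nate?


Looking up record where name = Nate
Record index: 0
Field 'score' = 50

ANSWER: 50


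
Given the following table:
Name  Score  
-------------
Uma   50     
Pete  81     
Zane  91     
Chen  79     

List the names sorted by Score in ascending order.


Sorting by Score (ascending):
  Uma: 50
  Chen: 79
  Pete: 81
  Zane: 91


ANSWER: Uma, Chen, Pete, Zane


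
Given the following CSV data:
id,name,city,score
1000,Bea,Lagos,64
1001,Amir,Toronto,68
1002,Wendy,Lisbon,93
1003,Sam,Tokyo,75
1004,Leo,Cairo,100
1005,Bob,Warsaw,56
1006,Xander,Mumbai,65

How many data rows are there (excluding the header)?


Counting rows (excluding header):
Header: id,name,city,score
Data rows: 7

ANSWER: 7


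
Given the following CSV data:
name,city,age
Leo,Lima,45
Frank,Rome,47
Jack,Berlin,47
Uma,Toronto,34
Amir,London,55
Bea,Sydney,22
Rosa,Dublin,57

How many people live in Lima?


Scanning city column for 'Lima':
  Row 1: Leo -> MATCH
Total matches: 1

ANSWER: 1


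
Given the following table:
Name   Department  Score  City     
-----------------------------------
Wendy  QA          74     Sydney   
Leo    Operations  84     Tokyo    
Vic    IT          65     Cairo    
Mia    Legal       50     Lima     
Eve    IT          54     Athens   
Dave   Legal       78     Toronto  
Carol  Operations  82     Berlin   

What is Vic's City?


Row 3: Vic
City = Cairo

ANSWER: Cairo


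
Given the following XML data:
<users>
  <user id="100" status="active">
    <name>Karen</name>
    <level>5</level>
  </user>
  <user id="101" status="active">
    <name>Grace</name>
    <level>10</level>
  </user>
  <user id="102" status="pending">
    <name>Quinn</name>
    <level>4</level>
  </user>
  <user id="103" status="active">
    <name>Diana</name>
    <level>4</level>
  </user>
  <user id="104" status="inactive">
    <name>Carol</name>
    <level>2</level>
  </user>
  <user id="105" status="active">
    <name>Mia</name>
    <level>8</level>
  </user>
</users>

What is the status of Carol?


Finding user with name = Carol
user id="104" status="inactive"

ANSWER: inactive


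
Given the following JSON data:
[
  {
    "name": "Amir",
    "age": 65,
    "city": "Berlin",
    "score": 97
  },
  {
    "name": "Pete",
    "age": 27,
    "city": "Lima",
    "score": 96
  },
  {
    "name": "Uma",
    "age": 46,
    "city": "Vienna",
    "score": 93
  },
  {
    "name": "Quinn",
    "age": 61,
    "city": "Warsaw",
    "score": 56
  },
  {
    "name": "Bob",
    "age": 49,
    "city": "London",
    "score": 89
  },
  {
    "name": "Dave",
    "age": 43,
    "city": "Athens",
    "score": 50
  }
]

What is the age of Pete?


Looking up record where name = Pete
Record index: 1
Field 'age' = 27

ANSWER: 27


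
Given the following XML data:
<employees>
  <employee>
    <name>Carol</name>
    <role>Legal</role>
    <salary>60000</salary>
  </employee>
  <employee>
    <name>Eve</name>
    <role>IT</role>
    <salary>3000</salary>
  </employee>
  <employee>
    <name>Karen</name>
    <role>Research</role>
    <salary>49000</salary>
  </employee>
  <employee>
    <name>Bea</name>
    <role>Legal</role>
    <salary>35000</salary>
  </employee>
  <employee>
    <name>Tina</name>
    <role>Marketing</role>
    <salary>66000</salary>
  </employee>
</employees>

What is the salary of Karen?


Searching for <employee> with <name>Karen</name>
Found at position 3
<salary>49000</salary>

ANSWER: 49000


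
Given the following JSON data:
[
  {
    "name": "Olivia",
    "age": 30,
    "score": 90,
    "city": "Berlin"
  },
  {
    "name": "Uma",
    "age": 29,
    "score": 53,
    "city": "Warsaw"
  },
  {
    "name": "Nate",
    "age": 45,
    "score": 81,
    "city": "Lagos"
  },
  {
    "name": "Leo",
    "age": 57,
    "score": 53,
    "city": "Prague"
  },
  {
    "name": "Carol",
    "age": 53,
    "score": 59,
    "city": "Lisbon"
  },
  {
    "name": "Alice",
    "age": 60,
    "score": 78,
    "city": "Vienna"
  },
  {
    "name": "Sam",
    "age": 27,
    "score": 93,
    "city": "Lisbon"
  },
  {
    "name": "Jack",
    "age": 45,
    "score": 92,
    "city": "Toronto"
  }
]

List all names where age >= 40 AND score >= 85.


Checking both conditions:
  Olivia (age=30, score=90) -> no
  Uma (age=29, score=53) -> no
  Nate (age=45, score=81) -> no
  Leo (age=57, score=53) -> no
  Carol (age=53, score=59) -> no
  Alice (age=60, score=78) -> no
  Sam (age=27, score=93) -> no
  Jack (age=45, score=92) -> YES


ANSWER: Jack


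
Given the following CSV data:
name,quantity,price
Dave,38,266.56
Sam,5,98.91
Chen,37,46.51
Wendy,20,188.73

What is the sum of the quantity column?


Values in 'quantity' column:
  Row 1: 38
  Row 2: 5
  Row 3: 37
  Row 4: 20
Sum = 38 + 5 + 37 + 20 = 100

ANSWER: 100


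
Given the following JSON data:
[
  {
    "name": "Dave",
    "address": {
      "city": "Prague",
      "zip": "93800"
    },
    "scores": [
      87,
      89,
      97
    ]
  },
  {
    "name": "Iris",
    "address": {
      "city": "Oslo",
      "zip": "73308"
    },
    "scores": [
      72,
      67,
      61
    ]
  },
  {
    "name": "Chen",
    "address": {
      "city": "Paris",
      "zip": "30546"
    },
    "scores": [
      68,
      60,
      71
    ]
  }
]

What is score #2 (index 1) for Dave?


Path: records[0].scores[1]
Value: 89

ANSWER: 89


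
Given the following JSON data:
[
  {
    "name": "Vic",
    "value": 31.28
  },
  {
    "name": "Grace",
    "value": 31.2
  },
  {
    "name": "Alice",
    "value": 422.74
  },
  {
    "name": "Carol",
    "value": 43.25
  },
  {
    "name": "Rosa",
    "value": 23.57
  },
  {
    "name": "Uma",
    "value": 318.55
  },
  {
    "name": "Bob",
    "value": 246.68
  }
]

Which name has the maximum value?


Comparing values:
  Vic: 31.28
  Grace: 31.2
  Alice: 422.74
  Carol: 43.25
  Rosa: 23.57
  Uma: 318.55
  Bob: 246.68
Maximum: Alice (422.74)

ANSWER: Alice


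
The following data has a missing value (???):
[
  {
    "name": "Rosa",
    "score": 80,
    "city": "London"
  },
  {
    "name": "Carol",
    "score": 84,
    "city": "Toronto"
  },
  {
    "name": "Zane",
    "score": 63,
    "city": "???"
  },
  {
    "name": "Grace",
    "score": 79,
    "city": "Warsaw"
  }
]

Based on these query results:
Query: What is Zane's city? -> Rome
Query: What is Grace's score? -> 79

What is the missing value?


The missing value is Zane's city
From query: Zane's city = Rome

ANSWER: Rome


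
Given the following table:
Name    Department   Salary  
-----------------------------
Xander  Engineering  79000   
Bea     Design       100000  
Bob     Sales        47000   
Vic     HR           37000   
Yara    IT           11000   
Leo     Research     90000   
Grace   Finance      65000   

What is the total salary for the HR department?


HR department members:
  Vic: 37000
Total = 37000 = 37000

ANSWER: 37000


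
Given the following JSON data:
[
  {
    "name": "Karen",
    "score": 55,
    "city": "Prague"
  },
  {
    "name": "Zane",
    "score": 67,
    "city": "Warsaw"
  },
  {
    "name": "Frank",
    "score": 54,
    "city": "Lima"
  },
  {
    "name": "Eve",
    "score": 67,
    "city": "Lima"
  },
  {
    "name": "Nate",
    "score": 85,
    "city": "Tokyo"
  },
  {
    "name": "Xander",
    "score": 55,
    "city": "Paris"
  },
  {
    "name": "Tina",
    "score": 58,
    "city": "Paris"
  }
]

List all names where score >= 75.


Filtering records where score >= 75:
  Karen (score=55) -> no
  Zane (score=67) -> no
  Frank (score=54) -> no
  Eve (score=67) -> no
  Nate (score=85) -> YES
  Xander (score=55) -> no
  Tina (score=58) -> no


ANSWER: Nate


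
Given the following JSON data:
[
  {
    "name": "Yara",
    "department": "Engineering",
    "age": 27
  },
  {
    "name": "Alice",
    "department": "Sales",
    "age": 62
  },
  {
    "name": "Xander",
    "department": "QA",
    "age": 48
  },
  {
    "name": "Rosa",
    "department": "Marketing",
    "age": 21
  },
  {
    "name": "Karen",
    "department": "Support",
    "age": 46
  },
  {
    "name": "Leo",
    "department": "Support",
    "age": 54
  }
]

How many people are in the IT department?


Scanning records for department = IT
  No matches found
Count: 0

ANSWER: 0


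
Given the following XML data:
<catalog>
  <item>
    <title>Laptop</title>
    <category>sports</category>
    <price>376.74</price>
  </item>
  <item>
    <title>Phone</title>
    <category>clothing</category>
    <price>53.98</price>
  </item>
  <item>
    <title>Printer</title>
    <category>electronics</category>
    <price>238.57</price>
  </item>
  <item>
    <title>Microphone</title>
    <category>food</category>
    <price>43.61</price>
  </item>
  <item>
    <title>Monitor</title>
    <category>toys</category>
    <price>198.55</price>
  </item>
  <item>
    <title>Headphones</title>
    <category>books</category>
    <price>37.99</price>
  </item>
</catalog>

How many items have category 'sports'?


Scanning <item> elements for <category>sports</category>:
  Item 1: Laptop -> MATCH
Count: 1

ANSWER: 1


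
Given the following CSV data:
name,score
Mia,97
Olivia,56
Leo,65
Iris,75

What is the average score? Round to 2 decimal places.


Scores: 97, 56, 65, 75
Sum = 293
Count = 4
Average = 293 / 4 = 73.25

ANSWER: 73.25


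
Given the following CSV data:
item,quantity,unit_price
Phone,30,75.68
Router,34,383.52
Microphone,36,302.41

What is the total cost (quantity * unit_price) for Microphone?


Row: Microphone
quantity = 36
unit_price = 302.41
total = 36 * 302.41 = 10886.76

ANSWER: 10886.76


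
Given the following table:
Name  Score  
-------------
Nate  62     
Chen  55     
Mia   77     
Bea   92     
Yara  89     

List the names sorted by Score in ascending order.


Sorting by Score (ascending):
  Chen: 55
  Nate: 62
  Mia: 77
  Yara: 89
  Bea: 92


ANSWER: Chen, Nate, Mia, Yara, Bea


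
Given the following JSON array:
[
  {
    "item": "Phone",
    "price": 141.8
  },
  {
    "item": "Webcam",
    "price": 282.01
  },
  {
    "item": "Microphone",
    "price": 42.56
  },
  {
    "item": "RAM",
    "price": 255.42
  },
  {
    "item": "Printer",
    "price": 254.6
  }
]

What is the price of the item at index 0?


Array index 0 -> Phone
price = 141.8

ANSWER: 141.8


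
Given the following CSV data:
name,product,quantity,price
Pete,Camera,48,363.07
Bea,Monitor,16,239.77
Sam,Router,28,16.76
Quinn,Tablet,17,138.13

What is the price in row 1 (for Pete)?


Row 1: Pete
Column 'price' = 363.07

ANSWER: 363.07


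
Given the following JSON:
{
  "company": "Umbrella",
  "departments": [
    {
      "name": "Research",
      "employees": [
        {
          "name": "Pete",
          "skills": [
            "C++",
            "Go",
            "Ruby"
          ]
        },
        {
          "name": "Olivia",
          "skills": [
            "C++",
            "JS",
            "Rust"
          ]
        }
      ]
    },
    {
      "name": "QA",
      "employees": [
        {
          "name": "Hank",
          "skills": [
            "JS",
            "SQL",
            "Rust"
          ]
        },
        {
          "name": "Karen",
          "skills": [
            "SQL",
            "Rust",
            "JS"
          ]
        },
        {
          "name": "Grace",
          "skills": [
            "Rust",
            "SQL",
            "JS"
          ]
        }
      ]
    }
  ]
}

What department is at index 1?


Path: departments[1].name
Value: QA

ANSWER: QA


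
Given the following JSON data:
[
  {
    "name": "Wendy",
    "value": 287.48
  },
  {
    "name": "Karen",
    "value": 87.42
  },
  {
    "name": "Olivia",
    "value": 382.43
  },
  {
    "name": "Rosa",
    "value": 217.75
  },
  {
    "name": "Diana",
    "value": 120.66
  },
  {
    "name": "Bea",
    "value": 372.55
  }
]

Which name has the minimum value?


Comparing values:
  Wendy: 287.48
  Karen: 87.42
  Olivia: 382.43
  Rosa: 217.75
  Diana: 120.66
  Bea: 372.55
Minimum: Karen (87.42)

ANSWER: Karen


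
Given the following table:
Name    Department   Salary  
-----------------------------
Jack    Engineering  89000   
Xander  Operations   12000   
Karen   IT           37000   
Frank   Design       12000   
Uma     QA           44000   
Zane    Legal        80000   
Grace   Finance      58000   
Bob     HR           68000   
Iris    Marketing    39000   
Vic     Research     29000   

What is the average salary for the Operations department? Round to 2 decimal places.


Operations department members:
  Xander: 12000
Sum = 12000
Count = 1
Average = 12000 / 1 = 12000.00

ANSWER: 12000.00


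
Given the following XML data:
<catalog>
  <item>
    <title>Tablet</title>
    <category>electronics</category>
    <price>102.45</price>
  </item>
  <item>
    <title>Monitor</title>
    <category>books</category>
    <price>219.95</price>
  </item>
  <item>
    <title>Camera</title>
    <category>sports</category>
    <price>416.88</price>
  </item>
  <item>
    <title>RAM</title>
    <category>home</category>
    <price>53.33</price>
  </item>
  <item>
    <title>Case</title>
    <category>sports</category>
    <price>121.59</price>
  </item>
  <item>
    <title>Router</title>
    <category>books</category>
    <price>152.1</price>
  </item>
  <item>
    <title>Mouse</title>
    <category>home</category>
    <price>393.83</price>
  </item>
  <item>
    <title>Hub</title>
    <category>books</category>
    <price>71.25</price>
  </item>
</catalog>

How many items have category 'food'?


Scanning <item> elements for <category>food</category>:
Count: 0

ANSWER: 0


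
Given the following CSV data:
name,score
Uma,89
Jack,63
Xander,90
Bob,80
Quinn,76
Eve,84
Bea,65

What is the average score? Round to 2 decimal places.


Scores: 89, 63, 90, 80, 76, 84, 65
Sum = 547
Count = 7
Average = 547 / 7 = 78.14

ANSWER: 78.14


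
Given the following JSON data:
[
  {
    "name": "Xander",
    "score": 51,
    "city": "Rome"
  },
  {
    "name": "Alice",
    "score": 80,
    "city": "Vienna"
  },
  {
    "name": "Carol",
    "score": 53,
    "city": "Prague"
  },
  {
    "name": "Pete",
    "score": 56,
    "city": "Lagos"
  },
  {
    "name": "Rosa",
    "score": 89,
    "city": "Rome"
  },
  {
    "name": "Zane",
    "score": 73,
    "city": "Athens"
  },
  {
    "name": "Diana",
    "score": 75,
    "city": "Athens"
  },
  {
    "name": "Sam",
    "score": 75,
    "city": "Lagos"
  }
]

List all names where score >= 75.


Filtering records where score >= 75:
  Xander (score=51) -> no
  Alice (score=80) -> YES
  Carol (score=53) -> no
  Pete (score=56) -> no
  Rosa (score=89) -> YES
  Zane (score=73) -> no
  Diana (score=75) -> YES
  Sam (score=75) -> YES


ANSWER: Alice, Rosa, Diana, Sam


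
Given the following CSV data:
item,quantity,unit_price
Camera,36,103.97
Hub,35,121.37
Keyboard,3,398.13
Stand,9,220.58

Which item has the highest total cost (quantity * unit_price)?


Computing row totals:
  Camera: 3742.92
  Hub: 4247.95
  Keyboard: 1194.39
  Stand: 1985.22
Maximum: Hub (4247.95)

ANSWER: Hub


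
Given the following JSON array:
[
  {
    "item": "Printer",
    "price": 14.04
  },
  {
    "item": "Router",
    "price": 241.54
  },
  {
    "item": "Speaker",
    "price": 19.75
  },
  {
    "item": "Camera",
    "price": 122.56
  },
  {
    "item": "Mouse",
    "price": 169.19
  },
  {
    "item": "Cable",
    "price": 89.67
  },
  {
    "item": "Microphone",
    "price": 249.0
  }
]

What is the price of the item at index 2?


Array index 2 -> Speaker
price = 19.75

ANSWER: 19.75


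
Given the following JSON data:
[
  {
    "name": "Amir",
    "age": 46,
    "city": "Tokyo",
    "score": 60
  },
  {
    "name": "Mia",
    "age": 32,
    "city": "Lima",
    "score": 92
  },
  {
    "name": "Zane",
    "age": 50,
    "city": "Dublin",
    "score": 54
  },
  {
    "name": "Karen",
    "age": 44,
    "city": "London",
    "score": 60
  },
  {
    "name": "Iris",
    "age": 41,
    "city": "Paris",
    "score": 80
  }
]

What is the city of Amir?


Looking up record where name = Amir
Record index: 0
Field 'city' = Tokyo

ANSWER: Tokyo


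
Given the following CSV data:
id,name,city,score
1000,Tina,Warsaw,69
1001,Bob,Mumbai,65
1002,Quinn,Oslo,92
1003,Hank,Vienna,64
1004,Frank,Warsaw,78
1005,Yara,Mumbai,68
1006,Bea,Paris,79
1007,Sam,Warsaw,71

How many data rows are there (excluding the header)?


Counting rows (excluding header):
Header: id,name,city,score
Data rows: 8

ANSWER: 8


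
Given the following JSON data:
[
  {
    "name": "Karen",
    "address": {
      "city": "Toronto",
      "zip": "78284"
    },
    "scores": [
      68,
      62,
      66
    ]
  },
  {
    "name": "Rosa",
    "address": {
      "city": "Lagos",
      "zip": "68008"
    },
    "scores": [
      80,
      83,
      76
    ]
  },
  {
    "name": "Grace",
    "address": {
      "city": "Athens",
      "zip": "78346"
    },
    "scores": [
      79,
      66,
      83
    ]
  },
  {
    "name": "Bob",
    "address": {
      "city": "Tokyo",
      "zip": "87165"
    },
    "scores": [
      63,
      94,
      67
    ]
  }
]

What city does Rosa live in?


Path: records[1].address.city
Value: Lagos

ANSWER: Lagos


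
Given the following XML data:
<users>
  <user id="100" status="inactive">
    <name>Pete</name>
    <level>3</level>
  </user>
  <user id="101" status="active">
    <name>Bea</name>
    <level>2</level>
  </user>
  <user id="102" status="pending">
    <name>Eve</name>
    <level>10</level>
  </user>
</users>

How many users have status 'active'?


Counting users with status='active':
  Bea (id=101) -> MATCH
Count: 1

ANSWER: 1


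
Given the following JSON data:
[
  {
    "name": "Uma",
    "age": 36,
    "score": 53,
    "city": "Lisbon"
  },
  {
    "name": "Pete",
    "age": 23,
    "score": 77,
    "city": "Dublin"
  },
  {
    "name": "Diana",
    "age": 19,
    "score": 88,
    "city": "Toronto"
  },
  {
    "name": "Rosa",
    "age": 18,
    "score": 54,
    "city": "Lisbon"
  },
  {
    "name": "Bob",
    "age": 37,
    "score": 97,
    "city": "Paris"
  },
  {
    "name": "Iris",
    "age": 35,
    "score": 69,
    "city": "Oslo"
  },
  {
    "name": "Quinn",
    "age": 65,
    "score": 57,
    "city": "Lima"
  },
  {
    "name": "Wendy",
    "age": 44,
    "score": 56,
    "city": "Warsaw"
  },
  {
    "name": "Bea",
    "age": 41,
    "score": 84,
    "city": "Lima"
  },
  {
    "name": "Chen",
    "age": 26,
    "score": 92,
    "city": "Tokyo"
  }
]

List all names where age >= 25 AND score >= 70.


Checking both conditions:
  Uma (age=36, score=53) -> no
  Pete (age=23, score=77) -> no
  Diana (age=19, score=88) -> no
  Rosa (age=18, score=54) -> no
  Bob (age=37, score=97) -> YES
  Iris (age=35, score=69) -> no
  Quinn (age=65, score=57) -> no
  Wendy (age=44, score=56) -> no
  Bea (age=41, score=84) -> YES
  Chen (age=26, score=92) -> YES


ANSWER: Bob, Bea, Chen


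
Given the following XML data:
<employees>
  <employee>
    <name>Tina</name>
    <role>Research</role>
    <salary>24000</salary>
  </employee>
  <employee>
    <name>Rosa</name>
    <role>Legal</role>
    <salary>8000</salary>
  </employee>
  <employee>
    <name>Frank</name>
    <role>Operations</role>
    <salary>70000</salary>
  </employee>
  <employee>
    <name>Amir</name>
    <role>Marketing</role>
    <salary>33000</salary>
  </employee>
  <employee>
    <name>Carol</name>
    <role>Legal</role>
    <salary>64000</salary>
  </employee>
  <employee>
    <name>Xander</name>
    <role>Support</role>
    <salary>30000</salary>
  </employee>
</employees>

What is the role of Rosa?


Searching for <employee> with <name>Rosa</name>
Found at position 2
<role>Legal</role>

ANSWER: Legal


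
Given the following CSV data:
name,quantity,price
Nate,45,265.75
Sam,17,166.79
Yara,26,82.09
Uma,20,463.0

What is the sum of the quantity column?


Values in 'quantity' column:
  Row 1: 45
  Row 2: 17
  Row 3: 26
  Row 4: 20
Sum = 45 + 17 + 26 + 20 = 108

ANSWER: 108


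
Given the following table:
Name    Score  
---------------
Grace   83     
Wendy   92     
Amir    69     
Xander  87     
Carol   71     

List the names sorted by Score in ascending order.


Sorting by Score (ascending):
  Amir: 69
  Carol: 71
  Grace: 83
  Xander: 87
  Wendy: 92


ANSWER: Amir, Carol, Grace, Xander, Wendy


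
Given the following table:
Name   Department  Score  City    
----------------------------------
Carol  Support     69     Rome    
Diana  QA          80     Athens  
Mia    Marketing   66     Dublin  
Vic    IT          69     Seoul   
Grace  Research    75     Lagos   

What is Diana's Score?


Row 2: Diana
Score = 80

ANSWER: 80


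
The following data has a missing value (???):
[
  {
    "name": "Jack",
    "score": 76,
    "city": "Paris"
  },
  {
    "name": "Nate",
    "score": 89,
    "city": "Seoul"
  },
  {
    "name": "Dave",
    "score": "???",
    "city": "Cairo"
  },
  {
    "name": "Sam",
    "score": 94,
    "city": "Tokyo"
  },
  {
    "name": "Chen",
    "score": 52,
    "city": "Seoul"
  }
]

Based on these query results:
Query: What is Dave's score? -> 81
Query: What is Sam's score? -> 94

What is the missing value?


The missing value is Dave's score
From query: Dave's score = 81

ANSWER: 81


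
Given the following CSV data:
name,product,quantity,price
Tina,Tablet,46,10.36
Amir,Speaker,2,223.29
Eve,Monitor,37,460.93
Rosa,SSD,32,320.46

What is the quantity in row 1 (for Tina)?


Row 1: Tina
Column 'quantity' = 46

ANSWER: 46


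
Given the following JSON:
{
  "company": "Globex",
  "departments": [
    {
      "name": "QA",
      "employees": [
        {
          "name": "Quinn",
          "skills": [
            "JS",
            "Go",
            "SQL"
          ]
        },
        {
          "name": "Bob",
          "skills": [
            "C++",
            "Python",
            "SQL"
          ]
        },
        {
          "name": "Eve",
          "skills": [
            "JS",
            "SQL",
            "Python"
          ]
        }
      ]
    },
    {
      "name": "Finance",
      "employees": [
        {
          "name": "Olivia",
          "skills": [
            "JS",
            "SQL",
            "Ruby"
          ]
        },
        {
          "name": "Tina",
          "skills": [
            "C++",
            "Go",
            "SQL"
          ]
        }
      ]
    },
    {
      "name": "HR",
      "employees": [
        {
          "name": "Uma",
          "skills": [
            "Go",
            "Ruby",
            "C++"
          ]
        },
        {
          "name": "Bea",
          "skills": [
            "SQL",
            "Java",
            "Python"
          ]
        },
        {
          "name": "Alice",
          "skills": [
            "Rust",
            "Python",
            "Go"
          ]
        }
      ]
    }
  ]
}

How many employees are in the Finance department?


Path: departments[1].employees
Count: 2

ANSWER: 2


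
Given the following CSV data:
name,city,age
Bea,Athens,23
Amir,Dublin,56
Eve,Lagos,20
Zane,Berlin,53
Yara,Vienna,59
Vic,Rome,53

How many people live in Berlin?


Scanning city column for 'Berlin':
  Row 4: Zane -> MATCH
Total matches: 1

ANSWER: 1


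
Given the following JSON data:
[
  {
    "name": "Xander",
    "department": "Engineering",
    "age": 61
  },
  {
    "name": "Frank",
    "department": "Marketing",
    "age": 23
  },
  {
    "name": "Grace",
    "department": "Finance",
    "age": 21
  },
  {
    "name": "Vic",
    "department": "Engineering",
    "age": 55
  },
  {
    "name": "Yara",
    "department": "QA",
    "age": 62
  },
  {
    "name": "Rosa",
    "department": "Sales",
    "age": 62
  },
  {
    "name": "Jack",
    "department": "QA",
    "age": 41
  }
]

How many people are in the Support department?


Scanning records for department = Support
  No matches found
Count: 0

ANSWER: 0


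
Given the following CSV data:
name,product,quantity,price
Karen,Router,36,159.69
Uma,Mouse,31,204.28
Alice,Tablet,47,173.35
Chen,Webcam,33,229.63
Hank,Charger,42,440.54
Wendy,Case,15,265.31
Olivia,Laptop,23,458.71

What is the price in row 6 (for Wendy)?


Row 6: Wendy
Column 'price' = 265.31

ANSWER: 265.31


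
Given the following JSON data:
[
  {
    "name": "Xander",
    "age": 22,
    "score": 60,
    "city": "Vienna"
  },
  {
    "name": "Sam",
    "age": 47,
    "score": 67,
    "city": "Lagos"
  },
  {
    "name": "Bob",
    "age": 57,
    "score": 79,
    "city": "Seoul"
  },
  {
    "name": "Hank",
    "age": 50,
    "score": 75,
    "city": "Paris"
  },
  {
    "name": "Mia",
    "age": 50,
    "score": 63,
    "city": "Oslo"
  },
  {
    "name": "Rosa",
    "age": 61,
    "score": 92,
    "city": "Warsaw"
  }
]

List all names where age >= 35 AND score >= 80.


Checking both conditions:
  Xander (age=22, score=60) -> no
  Sam (age=47, score=67) -> no
  Bob (age=57, score=79) -> no
  Hank (age=50, score=75) -> no
  Mia (age=50, score=63) -> no
  Rosa (age=61, score=92) -> YES


ANSWER: Rosa


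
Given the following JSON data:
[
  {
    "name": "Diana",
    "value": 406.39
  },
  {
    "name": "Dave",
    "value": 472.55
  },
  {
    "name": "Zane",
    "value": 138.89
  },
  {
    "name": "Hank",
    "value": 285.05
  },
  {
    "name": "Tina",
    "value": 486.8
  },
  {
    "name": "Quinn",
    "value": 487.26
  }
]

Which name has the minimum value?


Comparing values:
  Diana: 406.39
  Dave: 472.55
  Zane: 138.89
  Hank: 285.05
  Tina: 486.8
  Quinn: 487.26
Minimum: Zane (138.89)

ANSWER: Zane


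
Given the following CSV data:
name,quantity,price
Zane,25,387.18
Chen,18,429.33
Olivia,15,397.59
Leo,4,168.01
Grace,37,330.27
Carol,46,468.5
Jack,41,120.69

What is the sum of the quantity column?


Values in 'quantity' column:
  Row 1: 25
  Row 2: 18
  Row 3: 15
  Row 4: 4
  Row 5: 37
  Row 6: 46
  Row 7: 41
Sum = 25 + 18 + 15 + 4 + 37 + 46 + 41 = 186

ANSWER: 186


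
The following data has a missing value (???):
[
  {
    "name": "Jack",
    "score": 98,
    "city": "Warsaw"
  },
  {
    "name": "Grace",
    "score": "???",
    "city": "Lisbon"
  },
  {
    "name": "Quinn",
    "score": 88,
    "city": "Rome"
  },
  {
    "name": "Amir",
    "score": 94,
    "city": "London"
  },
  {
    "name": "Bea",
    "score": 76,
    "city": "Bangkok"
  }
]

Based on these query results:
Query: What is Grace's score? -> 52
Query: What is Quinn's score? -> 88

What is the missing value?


The missing value is Grace's score
From query: Grace's score = 52

ANSWER: 52


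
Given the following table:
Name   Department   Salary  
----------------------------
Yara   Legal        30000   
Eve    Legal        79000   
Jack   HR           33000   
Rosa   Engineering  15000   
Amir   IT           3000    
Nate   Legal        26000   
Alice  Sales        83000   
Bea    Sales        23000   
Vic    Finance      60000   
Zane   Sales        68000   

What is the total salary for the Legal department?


Legal department members:
  Yara: 30000
  Eve: 79000
  Nate: 26000
Total = 30000 + 79000 + 26000 = 135000

ANSWER: 135000


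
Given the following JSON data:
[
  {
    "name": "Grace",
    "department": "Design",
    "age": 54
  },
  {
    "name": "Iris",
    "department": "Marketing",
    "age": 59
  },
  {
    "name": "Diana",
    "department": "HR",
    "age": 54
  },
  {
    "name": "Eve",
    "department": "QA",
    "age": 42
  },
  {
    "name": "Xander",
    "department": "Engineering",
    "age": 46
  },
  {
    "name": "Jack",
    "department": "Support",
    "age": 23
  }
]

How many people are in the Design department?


Scanning records for department = Design
  Record 0: Grace
Count: 1

ANSWER: 1


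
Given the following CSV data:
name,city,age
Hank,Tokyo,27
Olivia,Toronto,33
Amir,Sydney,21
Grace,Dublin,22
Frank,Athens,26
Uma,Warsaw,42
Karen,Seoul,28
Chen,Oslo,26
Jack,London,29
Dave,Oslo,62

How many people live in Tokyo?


Scanning city column for 'Tokyo':
  Row 1: Hank -> MATCH
Total matches: 1

ANSWER: 1


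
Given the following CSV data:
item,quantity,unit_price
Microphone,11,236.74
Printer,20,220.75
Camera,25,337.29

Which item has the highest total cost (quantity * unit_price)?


Computing row totals:
  Microphone: 2604.14
  Printer: 4415.0
  Camera: 8432.25
Maximum: Camera (8432.25)

ANSWER: Camera


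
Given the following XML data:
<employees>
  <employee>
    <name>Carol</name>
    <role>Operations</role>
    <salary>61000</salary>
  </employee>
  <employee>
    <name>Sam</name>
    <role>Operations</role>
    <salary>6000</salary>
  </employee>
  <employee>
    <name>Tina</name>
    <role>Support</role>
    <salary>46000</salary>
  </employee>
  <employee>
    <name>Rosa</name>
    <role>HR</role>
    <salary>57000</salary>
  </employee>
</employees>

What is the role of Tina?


Searching for <employee> with <name>Tina</name>
Found at position 3
<role>Support</role>

ANSWER: Support


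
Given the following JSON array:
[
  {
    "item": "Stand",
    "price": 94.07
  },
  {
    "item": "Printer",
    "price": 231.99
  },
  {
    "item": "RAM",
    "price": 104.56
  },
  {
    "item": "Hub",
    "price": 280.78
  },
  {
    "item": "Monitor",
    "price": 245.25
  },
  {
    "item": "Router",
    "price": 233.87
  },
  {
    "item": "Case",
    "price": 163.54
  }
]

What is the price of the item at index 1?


Array index 1 -> Printer
price = 231.99

ANSWER: 231.99


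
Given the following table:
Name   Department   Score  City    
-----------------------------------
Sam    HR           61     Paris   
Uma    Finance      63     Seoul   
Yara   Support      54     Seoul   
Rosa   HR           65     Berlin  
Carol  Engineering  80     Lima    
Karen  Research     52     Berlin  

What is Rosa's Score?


Row 4: Rosa
Score = 65

ANSWER: 65


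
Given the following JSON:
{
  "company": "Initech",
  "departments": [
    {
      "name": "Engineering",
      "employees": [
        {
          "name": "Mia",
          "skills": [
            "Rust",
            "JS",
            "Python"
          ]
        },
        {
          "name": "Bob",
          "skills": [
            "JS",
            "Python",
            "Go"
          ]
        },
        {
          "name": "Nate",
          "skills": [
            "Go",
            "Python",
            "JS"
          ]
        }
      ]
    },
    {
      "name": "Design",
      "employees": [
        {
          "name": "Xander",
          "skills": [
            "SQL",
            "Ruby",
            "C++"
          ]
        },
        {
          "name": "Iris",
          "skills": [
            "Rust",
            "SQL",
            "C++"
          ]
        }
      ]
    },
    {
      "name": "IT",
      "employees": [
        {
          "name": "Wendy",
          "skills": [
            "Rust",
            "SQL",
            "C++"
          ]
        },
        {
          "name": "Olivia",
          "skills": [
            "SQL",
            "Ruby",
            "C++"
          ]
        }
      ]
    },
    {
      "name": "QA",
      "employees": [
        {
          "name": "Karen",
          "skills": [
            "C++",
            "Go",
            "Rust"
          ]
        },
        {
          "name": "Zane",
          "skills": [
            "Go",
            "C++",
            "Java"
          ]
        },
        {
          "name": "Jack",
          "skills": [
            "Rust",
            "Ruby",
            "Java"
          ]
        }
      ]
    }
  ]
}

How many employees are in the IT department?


Path: departments[2].employees
Count: 2

ANSWER: 2


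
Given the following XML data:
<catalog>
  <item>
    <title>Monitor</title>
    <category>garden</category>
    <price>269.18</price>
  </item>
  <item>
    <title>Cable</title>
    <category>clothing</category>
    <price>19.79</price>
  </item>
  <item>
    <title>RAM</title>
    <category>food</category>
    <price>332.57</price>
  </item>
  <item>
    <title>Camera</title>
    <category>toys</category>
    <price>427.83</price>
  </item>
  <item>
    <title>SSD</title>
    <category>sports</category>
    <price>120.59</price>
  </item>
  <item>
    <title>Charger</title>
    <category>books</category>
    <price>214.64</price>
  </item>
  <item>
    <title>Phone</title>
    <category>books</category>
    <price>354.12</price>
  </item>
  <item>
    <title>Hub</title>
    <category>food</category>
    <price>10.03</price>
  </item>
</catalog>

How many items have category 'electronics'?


Scanning <item> elements for <category>electronics</category>:
Count: 0

ANSWER: 0


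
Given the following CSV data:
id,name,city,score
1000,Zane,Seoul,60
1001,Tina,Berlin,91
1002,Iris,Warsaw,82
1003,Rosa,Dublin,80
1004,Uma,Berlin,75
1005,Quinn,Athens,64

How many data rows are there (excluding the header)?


Counting rows (excluding header):
Header: id,name,city,score
Data rows: 6

ANSWER: 6


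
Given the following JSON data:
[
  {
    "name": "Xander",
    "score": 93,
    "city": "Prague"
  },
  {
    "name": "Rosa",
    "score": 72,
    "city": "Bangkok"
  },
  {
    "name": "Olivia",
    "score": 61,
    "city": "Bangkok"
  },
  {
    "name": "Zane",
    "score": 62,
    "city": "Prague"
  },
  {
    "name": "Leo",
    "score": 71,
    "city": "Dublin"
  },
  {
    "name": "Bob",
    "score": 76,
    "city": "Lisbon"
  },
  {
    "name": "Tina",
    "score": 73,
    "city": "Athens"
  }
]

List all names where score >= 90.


Filtering records where score >= 90:
  Xander (score=93) -> YES
  Rosa (score=72) -> no
  Olivia (score=61) -> no
  Zane (score=62) -> no
  Leo (score=71) -> no
  Bob (score=76) -> no
  Tina (score=73) -> no


ANSWER: Xander


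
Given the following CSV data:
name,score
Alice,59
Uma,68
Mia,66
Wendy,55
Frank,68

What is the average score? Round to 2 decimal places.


Scores: 59, 68, 66, 55, 68
Sum = 316
Count = 5
Average = 316 / 5 = 63.20

ANSWER: 63.20
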